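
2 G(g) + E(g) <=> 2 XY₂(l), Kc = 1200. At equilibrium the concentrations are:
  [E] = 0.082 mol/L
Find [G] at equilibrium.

(XY₂ is a pure liquid — omitted from Kc.)
At equilibrium, Kc = 1 / ([G]²·[E]) = 1200.
1 / (([G])²·(0.082)) = 1200
[G]² = 0.0102 ⇒ [G] = 0.10 mol/L

[G] = 0.10 mol/L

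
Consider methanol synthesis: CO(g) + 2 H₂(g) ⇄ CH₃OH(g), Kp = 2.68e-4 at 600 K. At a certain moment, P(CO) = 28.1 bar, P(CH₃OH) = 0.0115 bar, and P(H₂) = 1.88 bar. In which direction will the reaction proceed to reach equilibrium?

to the right

Qp = P(CH₃OH) / (P(CO)·P(H₂)²) = (0.0115) / ((28.1)·(1.88)²) = 1.16e-4
Qp = 1.16e-4 < Kp = 2.68e-4, so the forward reaction proceeds.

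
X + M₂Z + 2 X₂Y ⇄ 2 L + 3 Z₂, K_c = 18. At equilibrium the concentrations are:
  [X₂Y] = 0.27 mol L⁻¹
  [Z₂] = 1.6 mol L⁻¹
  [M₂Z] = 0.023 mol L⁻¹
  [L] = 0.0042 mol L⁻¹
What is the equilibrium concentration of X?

At equilibrium, K_c = [L]²·[Z₂]³ / ([X]·[M₂Z]·[X₂Y]²) = 18.
(0.0042)²·(1.6)³ / (([X])·(0.023)·(0.27)²) = 18
[X] = 0.00239 = 0.0024 mol L⁻¹

[X] = 0.0024 mol L⁻¹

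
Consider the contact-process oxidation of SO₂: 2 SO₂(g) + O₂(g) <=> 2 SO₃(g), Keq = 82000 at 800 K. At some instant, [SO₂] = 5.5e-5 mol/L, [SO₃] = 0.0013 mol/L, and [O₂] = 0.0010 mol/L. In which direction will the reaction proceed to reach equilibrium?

reverse (toward reactants)

Q = [SO₃]² / ([SO₂]²·[O₂]) = (0.0013)² / ((5.5e-5)²·(0.0010)) = 5.6e5
Q = 5.6e5 > Keq = 82000, so the reverse reaction proceeds.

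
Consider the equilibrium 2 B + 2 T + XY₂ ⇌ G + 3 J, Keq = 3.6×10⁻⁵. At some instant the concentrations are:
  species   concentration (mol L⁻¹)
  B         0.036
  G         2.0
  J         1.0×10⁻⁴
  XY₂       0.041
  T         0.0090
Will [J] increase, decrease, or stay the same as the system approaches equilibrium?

decrease

Q = [G]·[J]³ / ([B]²·[T]²·[XY₂]) = (2.0)·(1.0×10⁻⁴)³ / ((0.036)²·(0.0090)²·(0.041)) = 4.6×10⁻⁴
Q = 4.6×10⁻⁴ > Keq = 3.6×10⁻⁵: net reverse reaction.
J is a product, so it decreases.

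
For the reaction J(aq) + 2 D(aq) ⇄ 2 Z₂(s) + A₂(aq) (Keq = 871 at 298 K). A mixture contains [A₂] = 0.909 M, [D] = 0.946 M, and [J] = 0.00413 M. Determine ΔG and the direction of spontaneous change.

ΔG = -3.13 kJ/mol; the forward reaction is spontaneous

(Z₂ is a pure solid — omitted from Q.)
Q = [A₂] / ([J]·[D]²) = (0.909) / ((0.00413)·(0.946)²) = 246
ΔG = RT ln(Q/Keq) = (8.314 J mol⁻¹ K⁻¹)(298 K) × ln(246/871)
   = (2.478 kJ/mol)(-1.264) = -3.13 kJ/mol
ΔG < 0, so the forward reaction is spontaneous (proceeds forward).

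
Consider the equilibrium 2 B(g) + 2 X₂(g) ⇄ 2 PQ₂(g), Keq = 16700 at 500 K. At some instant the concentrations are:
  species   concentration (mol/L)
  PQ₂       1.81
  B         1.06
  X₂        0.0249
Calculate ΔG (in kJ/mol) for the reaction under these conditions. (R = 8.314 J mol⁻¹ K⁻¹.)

ΔG = -5.27 kJ/mol

Q = [PQ₂]² / ([B]²·[X₂]²) = (1.81)² / ((1.06)²·(0.0249)²) = 4700
ΔG = RT ln(Q/Keq) = (8.314 J mol⁻¹ K⁻¹)(500 K) × ln(4700/16700)
   = (4.157 kJ/mol)(-1.268) = -5.27 kJ/mol
ΔG < 0, so the forward reaction is spontaneous (proceeds forward).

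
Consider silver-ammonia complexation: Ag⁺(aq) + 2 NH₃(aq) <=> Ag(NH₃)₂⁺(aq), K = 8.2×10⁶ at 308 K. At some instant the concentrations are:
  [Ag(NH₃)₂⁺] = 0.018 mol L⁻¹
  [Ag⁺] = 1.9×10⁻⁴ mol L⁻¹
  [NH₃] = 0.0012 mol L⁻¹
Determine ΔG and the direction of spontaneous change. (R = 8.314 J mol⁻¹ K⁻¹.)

Q = [Ag(NH₃)₂⁺] / ([Ag⁺]·[NH₃]²) = (0.018) / ((1.9×10⁻⁴)·(0.0012)²) = 6.58×10⁷
ΔG = RT ln(Q/K) = (8.314 J mol⁻¹ K⁻¹)(308 K) × ln(6.58×10⁷/8.2×10⁶)
   = (2.561 kJ/mol)(2.082) = 5.33 kJ/mol
ΔG > 0, so the forward reaction is non-spontaneous (proceeds in reverse).

ΔG = 5.33 kJ/mol; the forward reaction is non-spontaneous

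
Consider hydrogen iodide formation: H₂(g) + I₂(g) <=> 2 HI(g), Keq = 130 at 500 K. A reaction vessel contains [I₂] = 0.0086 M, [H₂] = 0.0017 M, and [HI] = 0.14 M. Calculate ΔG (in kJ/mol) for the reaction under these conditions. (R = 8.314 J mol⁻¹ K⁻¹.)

ΔG = 9.70 kJ/mol

Q = [HI]² / ([H₂]·[I₂]) = (0.14)² / ((0.0017)·(0.0086)) = 1340
ΔG = RT ln(Q/Keq) = (8.314 J mol⁻¹ K⁻¹)(500 K) × ln(1340/130)
   = (4.157 kJ/mol)(2.333) = 9.70 kJ/mol
ΔG > 0, so the forward reaction is non-spontaneous (proceeds in reverse).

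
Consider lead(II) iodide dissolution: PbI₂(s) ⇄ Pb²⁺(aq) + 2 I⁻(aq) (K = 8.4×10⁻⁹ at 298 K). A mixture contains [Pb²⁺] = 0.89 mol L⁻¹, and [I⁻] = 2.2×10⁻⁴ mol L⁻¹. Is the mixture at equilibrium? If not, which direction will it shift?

(PbI₂ is a pure solid — omitted from Q.)
Q = [Pb²⁺]·[I⁻]² = (0.89)·(2.2×10⁻⁴)² = 4.3×10⁻⁸
Q = 4.3×10⁻⁸ > K = 8.4×10⁻⁹: net reverse reaction.

no; Q > K, reaction proceeds in reverse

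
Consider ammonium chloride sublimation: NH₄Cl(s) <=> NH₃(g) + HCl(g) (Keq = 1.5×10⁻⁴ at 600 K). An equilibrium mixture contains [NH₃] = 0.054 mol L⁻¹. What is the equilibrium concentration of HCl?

(NH₄Cl is a pure solid — omitted from Keq.)
At equilibrium, Keq = [NH₃]·[HCl] = 1.5×10⁻⁴.
(0.054)·([HCl]) = 1.5×10⁻⁴
[HCl] = 0.00278 = 0.0028 mol L⁻¹

[HCl] = 0.0028 mol L⁻¹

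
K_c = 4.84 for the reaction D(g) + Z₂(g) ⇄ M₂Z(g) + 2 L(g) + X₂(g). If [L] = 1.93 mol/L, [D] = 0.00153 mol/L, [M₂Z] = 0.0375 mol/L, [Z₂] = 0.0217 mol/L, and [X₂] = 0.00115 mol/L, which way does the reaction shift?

Q_c = [M₂Z]·[L]²·[X₂] / ([D]·[Z₂]) = (0.0375)·(1.93)²·(0.00115) / ((0.00153)·(0.0217)) = 4.84
Q_c = 4.84 = K_c, so the system is already at equilibrium.

no net change (already at equilibrium)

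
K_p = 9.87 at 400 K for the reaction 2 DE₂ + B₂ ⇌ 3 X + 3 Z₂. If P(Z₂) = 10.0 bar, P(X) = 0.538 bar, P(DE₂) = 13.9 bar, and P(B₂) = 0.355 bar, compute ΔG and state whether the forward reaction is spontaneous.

Q_p = P(X)³·P(Z₂)³ / (P(DE₂)²·P(B₂)) = (0.538)³·(10.0)³ / ((13.9)²·(0.355)) = 2.27
ΔG = RT ln(Q_p/K_p) = (8.314 J mol⁻¹ K⁻¹)(400 K) × ln(2.27/9.87)
   = (3.326 kJ/mol)(-1.470) = -4.89 kJ/mol
ΔG < 0, so the forward reaction is spontaneous (proceeds forward).

ΔG = -4.89 kJ/mol; the forward reaction is spontaneous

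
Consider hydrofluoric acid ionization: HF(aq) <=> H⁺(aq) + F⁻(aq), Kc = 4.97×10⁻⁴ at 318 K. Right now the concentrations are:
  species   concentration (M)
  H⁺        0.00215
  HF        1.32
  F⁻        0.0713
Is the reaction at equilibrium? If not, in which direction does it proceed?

toward products

Qc = [H⁺]·[F⁻] / [HF] = (0.00215)·(0.0713) / (1.32) = 1.16×10⁻⁴
Qc = 1.16×10⁻⁴ < Kc = 4.97×10⁻⁴, so the forward reaction proceeds.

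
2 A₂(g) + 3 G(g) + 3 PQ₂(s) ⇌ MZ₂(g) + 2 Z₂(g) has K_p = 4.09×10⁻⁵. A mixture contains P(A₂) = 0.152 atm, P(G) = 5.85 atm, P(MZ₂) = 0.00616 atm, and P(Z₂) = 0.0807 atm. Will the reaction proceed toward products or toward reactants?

(PQ₂ is a pure solid — omitted from Q_p.)
Q_p = P(MZ₂)·P(Z₂)² / (P(A₂)²·P(G)³) = (0.00616)·(0.0807)² / ((0.152)²·(5.85)³) = 8.67×10⁻⁶
Q_p = 8.67×10⁻⁶ < K_p = 4.09×10⁻⁵, so the forward reaction proceeds.

forward (toward products)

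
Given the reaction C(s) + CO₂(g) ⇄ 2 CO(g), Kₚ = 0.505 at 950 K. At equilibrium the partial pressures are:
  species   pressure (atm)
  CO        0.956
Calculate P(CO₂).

P(CO₂) = 1.81 atm

(C is a pure solid — omitted from Kₚ.)
At equilibrium, Kₚ = P(CO)² / P(CO₂) = 0.505.
(0.956)² / (P(CO₂)) = 0.505
P(CO₂) = 1.81 atm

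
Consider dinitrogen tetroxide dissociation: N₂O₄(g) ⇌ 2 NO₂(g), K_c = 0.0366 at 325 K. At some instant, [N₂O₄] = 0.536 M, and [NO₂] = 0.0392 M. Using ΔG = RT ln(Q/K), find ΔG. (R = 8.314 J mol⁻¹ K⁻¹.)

Q_c = [NO₂]² / [N₂O₄] = (0.0392)² / (0.536) = 0.00287
ΔG = RT ln(Q_c/K_c) = (8.314 J mol⁻¹ K⁻¹)(325 K) × ln(0.00287/0.0366)
   = (2.702 kJ/mol)(-2.546) = -6.88 kJ/mol
ΔG < 0, so the forward reaction is spontaneous (proceeds forward).

ΔG = -6.88 kJ/mol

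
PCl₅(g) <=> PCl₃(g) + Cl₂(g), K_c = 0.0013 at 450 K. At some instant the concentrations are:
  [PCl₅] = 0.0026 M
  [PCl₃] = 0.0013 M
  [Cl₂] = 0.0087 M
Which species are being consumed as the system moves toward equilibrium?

Q_c = [PCl₃]·[Cl₂] / [PCl₅] = (0.0013)·(0.0087) / (0.0026) = 0.0043
Q_c = 0.0043 > K_c = 0.0013: net reverse reaction.

PCl₃, Cl₂ (products)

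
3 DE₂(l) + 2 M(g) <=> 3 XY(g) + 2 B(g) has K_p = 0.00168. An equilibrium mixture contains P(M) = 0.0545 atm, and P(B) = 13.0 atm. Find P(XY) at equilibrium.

P(XY) = 0.00309 atm

(DE₂ is a pure liquid — omitted from K_p.)
At equilibrium, K_p = P(XY)³·P(B)² / P(M)² = 0.00168.
(P(XY))³·(13.0)² / (0.0545)² = 0.00168
P(XY)³ = 2.95×10⁻⁸ ⇒ P(XY) = 0.00309 atm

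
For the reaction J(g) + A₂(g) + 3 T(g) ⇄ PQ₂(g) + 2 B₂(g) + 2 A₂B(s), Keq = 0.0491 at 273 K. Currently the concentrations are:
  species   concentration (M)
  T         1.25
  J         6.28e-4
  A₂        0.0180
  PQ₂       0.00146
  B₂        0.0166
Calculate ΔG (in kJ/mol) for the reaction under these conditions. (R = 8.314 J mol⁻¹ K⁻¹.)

(A₂B is a pure solid — omitted from Q.)
Q = [PQ₂]·[B₂]² / ([J]·[A₂]·[T]³) = (0.00146)·(0.0166)² / ((6.28e-4)·(0.0180)·(1.25)³) = 0.0182
ΔG = RT ln(Q/Keq) = (8.314 J mol⁻¹ K⁻¹)(273 K) × ln(0.0182/0.0491)
   = (2.270 kJ/mol)(-0.9924) = -2.25 kJ/mol
ΔG < 0, so the forward reaction is spontaneous (proceeds forward).

ΔG = -2.25 kJ/mol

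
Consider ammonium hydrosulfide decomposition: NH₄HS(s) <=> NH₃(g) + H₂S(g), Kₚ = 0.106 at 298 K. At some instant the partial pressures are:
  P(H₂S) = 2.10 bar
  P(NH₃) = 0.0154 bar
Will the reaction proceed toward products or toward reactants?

to the right

(NH₄HS is a pure solid — omitted from Qₚ.)
Qₚ = P(NH₃)·P(H₂S) = (0.0154)·(2.10) = 0.0323
Qₚ = 0.0323 < Kₚ = 0.106, so the forward reaction proceeds.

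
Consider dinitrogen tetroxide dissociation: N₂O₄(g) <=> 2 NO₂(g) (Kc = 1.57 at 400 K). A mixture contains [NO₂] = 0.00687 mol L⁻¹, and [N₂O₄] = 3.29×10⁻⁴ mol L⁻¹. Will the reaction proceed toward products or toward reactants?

to the right

Qc = [NO₂]² / [N₂O₄] = (0.00687)² / (3.29×10⁻⁴) = 0.143
Qc = 0.143 < Kc = 1.57, so the forward reaction proceeds.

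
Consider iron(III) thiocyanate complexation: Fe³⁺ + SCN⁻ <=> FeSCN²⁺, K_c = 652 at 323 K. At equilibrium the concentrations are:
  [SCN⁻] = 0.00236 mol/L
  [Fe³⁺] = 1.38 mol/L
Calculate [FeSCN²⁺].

At equilibrium, K_c = [FeSCN²⁺] / ([Fe³⁺]·[SCN⁻]) = 652.
([FeSCN²⁺]) / ((1.38)·(0.00236)) = 652
[FeSCN²⁺] = 2.12 mol/L

[FeSCN²⁺] = 2.12 mol/L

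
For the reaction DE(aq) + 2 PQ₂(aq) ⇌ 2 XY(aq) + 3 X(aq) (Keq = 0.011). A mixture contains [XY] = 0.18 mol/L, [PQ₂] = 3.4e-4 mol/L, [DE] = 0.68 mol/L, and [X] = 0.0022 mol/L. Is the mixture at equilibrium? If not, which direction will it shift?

no; Q < K, reaction proceeds forward

Q = [XY]²·[X]³ / ([DE]·[PQ₂]²) = (0.18)²·(0.0022)³ / ((0.68)·(3.4e-4)²) = 0.0044
Q = 0.0044 < Keq = 0.011: net forward reaction.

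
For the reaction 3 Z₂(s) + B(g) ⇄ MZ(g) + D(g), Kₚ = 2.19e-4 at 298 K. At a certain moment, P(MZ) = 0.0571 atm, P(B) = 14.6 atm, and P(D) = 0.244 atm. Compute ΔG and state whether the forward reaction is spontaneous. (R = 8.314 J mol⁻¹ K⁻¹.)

(Z₂ is a pure solid — omitted from Qₚ.)
Qₚ = P(MZ)·P(D) / P(B) = (0.0571)·(0.244) / (14.6) = 9.54e-4
ΔG = RT ln(Qₚ/Kₚ) = (8.314 J mol⁻¹ K⁻¹)(298 K) × ln(9.54e-4/2.19e-4)
   = (2.478 kJ/mol)(1.472) = 3.65 kJ/mol
ΔG > 0, so the forward reaction is non-spontaneous (proceeds in reverse).

ΔG = 3.65 kJ/mol; the forward reaction is non-spontaneous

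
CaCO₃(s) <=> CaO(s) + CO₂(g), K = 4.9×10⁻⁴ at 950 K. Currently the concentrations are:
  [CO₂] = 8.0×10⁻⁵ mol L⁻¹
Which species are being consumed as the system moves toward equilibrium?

(CaCO₃, CaO are pure solids — omitted from Q.)
Q = [CO₂] = 8.0×10⁻⁵
Q = 8.0×10⁻⁵ < K = 4.9×10⁻⁴: net forward reaction.

CaCO₃ (reactants)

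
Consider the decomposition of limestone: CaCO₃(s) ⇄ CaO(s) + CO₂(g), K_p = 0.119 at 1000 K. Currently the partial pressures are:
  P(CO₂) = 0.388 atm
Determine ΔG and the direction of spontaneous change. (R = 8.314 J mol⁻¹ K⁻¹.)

ΔG = 9.83 kJ/mol; the forward reaction is non-spontaneous

(CaCO₃, CaO are pure solids — omitted from Q_p.)
Q_p = P(CO₂) = 0.388
ΔG = RT ln(Q_p/K_p) = (8.314 J mol⁻¹ K⁻¹)(1000 K) × ln(0.388/0.119)
   = (8.314 kJ/mol)(1.182) = 9.83 kJ/mol
ΔG > 0, so the forward reaction is non-spontaneous (proceeds in reverse).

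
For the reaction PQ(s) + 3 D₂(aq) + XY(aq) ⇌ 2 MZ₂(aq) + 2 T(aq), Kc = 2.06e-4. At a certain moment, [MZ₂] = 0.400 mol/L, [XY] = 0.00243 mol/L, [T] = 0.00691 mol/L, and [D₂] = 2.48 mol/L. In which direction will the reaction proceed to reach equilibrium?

(PQ is a pure solid — omitted from Qc.)
Qc = [MZ₂]²·[T]² / ([D₂]³·[XY]) = (0.400)²·(0.00691)² / ((2.48)³·(0.00243)) = 2.06e-4
Qc = 2.06e-4 = Kc, so the system is already at equilibrium.

no net change (already at equilibrium)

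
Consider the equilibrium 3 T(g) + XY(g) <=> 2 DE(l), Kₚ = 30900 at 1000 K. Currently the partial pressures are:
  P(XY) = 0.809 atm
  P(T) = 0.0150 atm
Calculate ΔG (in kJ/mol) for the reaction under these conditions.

(DE is a pure liquid — omitted from Qₚ.)
Qₚ = 1 / (P(T)³·P(XY)) = 1 / ((0.0150)³·(0.809)) = 3.66×10⁵
ΔG = RT ln(Qₚ/Kₚ) = (8.314 J mol⁻¹ K⁻¹)(1000 K) × ln(3.66×10⁵/30900)
   = (8.314 kJ/mol)(2.472) = 20.6 kJ/mol
ΔG > 0, so the forward reaction is non-spontaneous (proceeds in reverse).

ΔG = 20.6 kJ/mol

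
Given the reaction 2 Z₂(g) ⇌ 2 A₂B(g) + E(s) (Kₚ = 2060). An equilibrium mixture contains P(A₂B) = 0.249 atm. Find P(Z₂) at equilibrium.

(E is a pure solid — omitted from Kₚ.)
At equilibrium, Kₚ = P(A₂B)² / P(Z₂)² = 2060.
(0.249)² / (P(Z₂))² = 2060
P(Z₂)² = 3.01×10⁻⁵ ⇒ P(Z₂) = 0.00549 atm

P(Z₂) = 0.00549 atm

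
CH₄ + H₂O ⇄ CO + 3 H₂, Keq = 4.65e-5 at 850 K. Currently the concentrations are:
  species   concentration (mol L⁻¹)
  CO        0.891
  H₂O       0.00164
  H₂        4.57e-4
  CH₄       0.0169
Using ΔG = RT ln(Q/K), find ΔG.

ΔG = -19.2 kJ/mol

Q = [CO]·[H₂]³ / ([CH₄]·[H₂O]) = (0.891)·(4.57e-4)³ / ((0.0169)·(0.00164)) = 3.07e-6
ΔG = RT ln(Q/Keq) = (8.314 J mol⁻¹ K⁻¹)(850 K) × ln(3.07e-6/4.65e-5)
   = (7.067 kJ/mol)(-2.718) = -19.2 kJ/mol
ΔG < 0, so the forward reaction is spontaneous (proceeds forward).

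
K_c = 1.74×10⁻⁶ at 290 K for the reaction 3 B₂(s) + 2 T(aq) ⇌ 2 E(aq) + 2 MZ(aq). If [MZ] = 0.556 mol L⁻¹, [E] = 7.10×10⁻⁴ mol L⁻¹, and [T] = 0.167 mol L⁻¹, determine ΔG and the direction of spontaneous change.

(B₂ is a pure solid — omitted from Q_c.)
Q_c = [E]²·[MZ]² / [T]² = (7.10×10⁻⁴)²·(0.556)² / (0.167)² = 5.59×10⁻⁶
ΔG = RT ln(Q_c/K_c) = (8.314 J mol⁻¹ K⁻¹)(290 K) × ln(5.59×10⁻⁶/1.74×10⁻⁶)
   = (2.411 kJ/mol)(1.167) = 2.81 kJ/mol
ΔG > 0, so the forward reaction is non-spontaneous (proceeds in reverse).

ΔG = 2.81 kJ/mol; the forward reaction is non-spontaneous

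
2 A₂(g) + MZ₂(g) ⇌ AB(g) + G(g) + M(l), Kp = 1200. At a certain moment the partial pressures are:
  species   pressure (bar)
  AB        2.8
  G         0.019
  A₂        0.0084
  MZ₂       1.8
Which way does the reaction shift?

in the forward direction

(M is a pure liquid — omitted from Qp.)
Qp = P(AB)·P(G) / (P(A₂)²·P(MZ₂)) = (2.8)·(0.019) / ((0.0084)²·(1.8)) = 420
Qp = 420 < Kp = 1200, so the forward reaction proceeds.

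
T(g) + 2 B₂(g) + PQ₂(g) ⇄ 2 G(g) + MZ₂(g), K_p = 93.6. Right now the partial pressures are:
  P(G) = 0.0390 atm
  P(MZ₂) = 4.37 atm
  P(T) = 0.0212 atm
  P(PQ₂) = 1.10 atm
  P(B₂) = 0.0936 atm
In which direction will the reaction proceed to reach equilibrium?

Q_p = P(G)²·P(MZ₂) / (P(T)·P(B₂)²·P(PQ₂)) = (0.0390)²·(4.37) / ((0.0212)·(0.0936)²·(1.10)) = 32.5
Q_p = 32.5 < K_p = 93.6, so the forward reaction proceeds.

to the right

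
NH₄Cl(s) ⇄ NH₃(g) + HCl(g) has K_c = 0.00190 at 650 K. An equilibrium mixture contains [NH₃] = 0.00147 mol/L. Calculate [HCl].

[HCl] = 1.29 mol/L

(NH₄Cl is a pure solid — omitted from K_c.)
At equilibrium, K_c = [NH₃]·[HCl] = 0.00190.
(0.00147)·([HCl]) = 0.00190
[HCl] = 1.29 mol/L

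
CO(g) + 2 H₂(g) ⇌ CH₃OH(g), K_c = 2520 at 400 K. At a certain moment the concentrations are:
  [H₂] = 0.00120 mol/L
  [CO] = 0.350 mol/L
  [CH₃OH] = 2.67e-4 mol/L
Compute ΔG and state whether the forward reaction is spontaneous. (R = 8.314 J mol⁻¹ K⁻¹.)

Q_c = [CH₃OH] / ([CO]·[H₂]²) = (2.67e-4) / ((0.350)·(0.00120)²) = 530
ΔG = RT ln(Q_c/K_c) = (8.314 J mol⁻¹ K⁻¹)(400 K) × ln(530/2520)
   = (3.326 kJ/mol)(-1.559) = -5.19 kJ/mol
ΔG < 0, so the forward reaction is spontaneous (proceeds forward).

ΔG = -5.19 kJ/mol; the forward reaction is spontaneous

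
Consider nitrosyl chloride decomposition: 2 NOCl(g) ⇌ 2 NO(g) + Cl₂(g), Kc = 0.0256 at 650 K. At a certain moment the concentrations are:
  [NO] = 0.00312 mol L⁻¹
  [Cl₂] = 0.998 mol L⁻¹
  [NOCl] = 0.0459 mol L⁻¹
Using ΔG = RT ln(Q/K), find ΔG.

ΔG = -9.26 kJ/mol

Qc = [NO]²·[Cl₂] / [NOCl]² = (0.00312)²·(0.998) / (0.0459)² = 0.00461
ΔG = RT ln(Qc/Kc) = (8.314 J mol⁻¹ K⁻¹)(650 K) × ln(0.00461/0.0256)
   = (5.404 kJ/mol)(-1.714) = -9.26 kJ/mol
ΔG < 0, so the forward reaction is spontaneous (proceeds forward).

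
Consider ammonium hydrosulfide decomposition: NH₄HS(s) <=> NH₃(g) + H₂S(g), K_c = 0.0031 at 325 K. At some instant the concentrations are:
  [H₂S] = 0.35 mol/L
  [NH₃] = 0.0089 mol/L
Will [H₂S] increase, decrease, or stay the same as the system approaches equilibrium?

stay the same

(NH₄HS is a pure solid — omitted from Q_c.)
Q_c = [NH₃]·[H₂S] = (0.0089)·(0.35) = 0.0031
Q_c = 0.0031 = K_c; the system is at equilibrium.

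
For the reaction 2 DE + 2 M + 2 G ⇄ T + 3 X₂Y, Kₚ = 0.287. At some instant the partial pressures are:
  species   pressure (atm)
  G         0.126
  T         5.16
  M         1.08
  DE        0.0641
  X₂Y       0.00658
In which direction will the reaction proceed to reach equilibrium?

Qₚ = P(T)·P(X₂Y)³ / (P(DE)²·P(M)²·P(G)²) = (5.16)·(0.00658)³ / ((0.0641)²·(1.08)²·(0.126)²) = 0.0193
Qₚ = 0.0193 < Kₚ = 0.287, so the forward reaction proceeds.

to the right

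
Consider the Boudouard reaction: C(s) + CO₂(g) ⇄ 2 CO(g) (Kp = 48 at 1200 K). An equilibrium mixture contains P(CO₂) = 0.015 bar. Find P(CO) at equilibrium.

(C is a pure solid — omitted from Kp.)
At equilibrium, Kp = P(CO)² / P(CO₂) = 48.
(P(CO))² / (0.015) = 48
P(CO)² = 0.720 ⇒ P(CO) = 0.85 bar

P(CO) = 0.85 bar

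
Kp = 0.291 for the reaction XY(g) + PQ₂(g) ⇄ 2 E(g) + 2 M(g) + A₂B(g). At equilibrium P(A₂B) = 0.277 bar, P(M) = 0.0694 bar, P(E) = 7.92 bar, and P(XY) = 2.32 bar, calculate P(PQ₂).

P(PQ₂) = 0.124 bar

At equilibrium, Kp = P(E)²·P(M)²·P(A₂B) / (P(XY)·P(PQ₂)) = 0.291.
(7.92)²·(0.0694)²·(0.277) / ((2.32)·(P(PQ₂))) = 0.291
P(PQ₂) = 0.124 bar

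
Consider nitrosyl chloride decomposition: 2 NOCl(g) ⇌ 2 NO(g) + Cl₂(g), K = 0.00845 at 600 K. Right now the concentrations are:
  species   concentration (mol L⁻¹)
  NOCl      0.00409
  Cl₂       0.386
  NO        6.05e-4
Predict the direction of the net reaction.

no net change (already at equilibrium)

Q = [NO]²·[Cl₂] / [NOCl]² = (6.05e-4)²·(0.386) / (0.00409)² = 0.00845
Q = 0.00845 = K, so the system is already at equilibrium.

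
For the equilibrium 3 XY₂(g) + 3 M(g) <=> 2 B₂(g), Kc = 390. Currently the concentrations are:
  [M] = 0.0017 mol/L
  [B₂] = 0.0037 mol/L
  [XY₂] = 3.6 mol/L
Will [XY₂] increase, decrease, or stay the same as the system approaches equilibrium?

decrease

Qc = [B₂]² / ([XY₂]³·[M]³) = (0.0037)² / ((3.6)³·(0.0017)³) = 60
Qc = 60 < Kc = 390: net forward reaction.
XY₂ is a reactant, so it decreases.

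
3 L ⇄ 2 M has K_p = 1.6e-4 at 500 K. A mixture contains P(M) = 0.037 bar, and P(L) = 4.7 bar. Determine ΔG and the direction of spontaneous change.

Q_p = P(M)² / P(L)³ = (0.037)² / (4.7)³ = 1.32e-5
ΔG = RT ln(Q_p/K_p) = (8.314 J mol⁻¹ K⁻¹)(500 K) × ln(1.32e-5/1.6e-4)
   = (4.157 kJ/mol)(-2.495) = -10.4 kJ/mol
ΔG < 0, so the forward reaction is spontaneous (proceeds forward).

ΔG = -10.4 kJ/mol; the forward reaction is spontaneous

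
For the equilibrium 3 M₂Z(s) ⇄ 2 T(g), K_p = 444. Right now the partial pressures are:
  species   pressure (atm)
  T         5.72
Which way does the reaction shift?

(M₂Z is a pure solid — omitted from Q_p.)
Q_p = P(T)² = (5.72)² = 32.7
Q_p = 32.7 < K_p = 444, so the forward reaction proceeds.

to the right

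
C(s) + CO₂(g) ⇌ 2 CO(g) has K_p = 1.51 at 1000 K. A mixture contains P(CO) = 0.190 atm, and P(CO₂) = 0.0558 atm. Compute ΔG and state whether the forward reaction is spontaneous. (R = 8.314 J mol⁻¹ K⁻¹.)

(C is a pure solid — omitted from Q_p.)
Q_p = P(CO)² / P(CO₂) = (0.190)² / (0.0558) = 0.647
ΔG = RT ln(Q_p/K_p) = (8.314 J mol⁻¹ K⁻¹)(1000 K) × ln(0.647/1.51)
   = (8.314 kJ/mol)(-0.8475) = -7.05 kJ/mol
ΔG < 0, so the forward reaction is spontaneous (proceeds forward).

ΔG = -7.05 kJ/mol; the forward reaction is spontaneous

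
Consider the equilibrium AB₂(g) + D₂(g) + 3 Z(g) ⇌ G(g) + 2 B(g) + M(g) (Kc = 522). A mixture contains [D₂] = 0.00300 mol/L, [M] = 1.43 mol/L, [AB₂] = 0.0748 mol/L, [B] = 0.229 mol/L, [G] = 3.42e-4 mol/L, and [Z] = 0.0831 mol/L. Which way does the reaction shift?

Qc = [G]·[B]²·[M] / ([AB₂]·[D₂]·[Z]³) = (3.42e-4)·(0.229)²·(1.43) / ((0.0748)·(0.00300)·(0.0831)³) = 199
Qc = 199 < Kc = 522, so the forward reaction proceeds.

toward products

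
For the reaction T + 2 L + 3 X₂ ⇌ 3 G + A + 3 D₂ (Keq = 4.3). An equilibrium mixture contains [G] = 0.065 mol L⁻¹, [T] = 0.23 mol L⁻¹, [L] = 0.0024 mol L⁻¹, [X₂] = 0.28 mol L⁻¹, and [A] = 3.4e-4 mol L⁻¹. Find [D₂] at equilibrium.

At equilibrium, Keq = [G]³·[A]·[D₂]³ / ([T]·[L]²·[X₂]³) = 4.3.
(0.065)³·(3.4e-4)·([D₂])³ / ((0.23)·(0.0024)²·(0.28)³) = 4.3
[D₂]³ = 1.34 ⇒ [D₂] = 1.1 mol L⁻¹

[D₂] = 1.1 mol L⁻¹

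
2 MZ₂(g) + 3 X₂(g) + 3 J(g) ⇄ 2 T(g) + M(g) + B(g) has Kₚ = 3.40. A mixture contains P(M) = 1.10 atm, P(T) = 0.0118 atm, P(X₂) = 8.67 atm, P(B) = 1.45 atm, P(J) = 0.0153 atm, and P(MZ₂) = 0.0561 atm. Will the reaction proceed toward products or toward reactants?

Qₚ = P(T)²·P(M)·P(B) / (P(MZ₂)²·P(X₂)³·P(J)³) = (0.0118)²·(1.10)·(1.45) / ((0.0561)²·(8.67)³·(0.0153)³) = 30.2
Qₚ = 30.2 > Kₚ = 3.40, so the reverse reaction proceeds.

reverse (toward reactants)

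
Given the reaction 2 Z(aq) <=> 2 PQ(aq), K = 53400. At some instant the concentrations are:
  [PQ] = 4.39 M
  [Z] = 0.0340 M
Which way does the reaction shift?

Q = [PQ]² / [Z]² = (4.39)² / (0.0340)² = 16700
Q = 16700 < K = 53400, so the forward reaction proceeds.

forward (toward products)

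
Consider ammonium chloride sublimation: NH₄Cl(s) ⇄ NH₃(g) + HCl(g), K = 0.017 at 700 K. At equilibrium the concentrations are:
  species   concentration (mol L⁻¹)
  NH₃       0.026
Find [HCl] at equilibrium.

(NH₄Cl is a pure solid — omitted from K.)
At equilibrium, K = [NH₃]·[HCl] = 0.017.
(0.026)·([HCl]) = 0.017
[HCl] = 0.654 = 0.65 mol L⁻¹

[HCl] = 0.65 mol L⁻¹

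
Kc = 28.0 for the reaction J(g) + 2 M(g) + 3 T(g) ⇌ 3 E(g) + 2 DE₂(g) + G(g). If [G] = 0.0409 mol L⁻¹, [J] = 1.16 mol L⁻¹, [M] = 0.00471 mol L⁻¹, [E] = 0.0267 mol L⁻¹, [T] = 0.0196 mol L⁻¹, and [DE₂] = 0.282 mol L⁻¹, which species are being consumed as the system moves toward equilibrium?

E, DE₂, G (products)

Qc = [E]³·[DE₂]²·[G] / ([J]·[M]²·[T]³) = (0.0267)³·(0.282)²·(0.0409) / ((1.16)·(0.00471)²·(0.0196)³) = 320
Qc = 320 > Kc = 28.0: net reverse reaction.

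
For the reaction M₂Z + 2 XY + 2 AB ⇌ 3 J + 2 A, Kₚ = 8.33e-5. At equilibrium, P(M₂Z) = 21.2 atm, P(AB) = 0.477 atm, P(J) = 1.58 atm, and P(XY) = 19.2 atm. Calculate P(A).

At equilibrium, Kₚ = P(J)³·P(A)² / (P(M₂Z)·P(XY)²·P(AB)²) = 8.33e-5.
(1.58)³·(P(A))² / ((21.2)·(19.2)²·(0.477)²) = 8.33e-5
P(A)² = 0.0376 ⇒ P(A) = 0.194 atm

P(A) = 0.194 atm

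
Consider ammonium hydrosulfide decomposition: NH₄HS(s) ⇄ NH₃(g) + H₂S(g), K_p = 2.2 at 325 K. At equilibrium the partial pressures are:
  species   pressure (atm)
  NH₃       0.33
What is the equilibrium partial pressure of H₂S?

P(H₂S) = 6.7 atm

(NH₄HS is a pure solid — omitted from K_p.)
At equilibrium, K_p = P(NH₃)·P(H₂S) = 2.2.
(0.33)·(P(H₂S)) = 2.2
P(H₂S) = 6.67 = 6.7 atm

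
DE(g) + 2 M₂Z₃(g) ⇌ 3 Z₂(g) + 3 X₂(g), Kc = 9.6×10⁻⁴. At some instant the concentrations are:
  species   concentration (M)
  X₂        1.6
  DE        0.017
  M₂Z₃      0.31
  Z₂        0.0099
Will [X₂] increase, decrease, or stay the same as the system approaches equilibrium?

decrease

Qc = [Z₂]³·[X₂]³ / ([DE]·[M₂Z₃]²) = (0.0099)³·(1.6)³ / ((0.017)·(0.31)²) = 0.0024
Qc = 0.0024 > Kc = 9.6×10⁻⁴: net reverse reaction.
X₂ is a product, so it decreases.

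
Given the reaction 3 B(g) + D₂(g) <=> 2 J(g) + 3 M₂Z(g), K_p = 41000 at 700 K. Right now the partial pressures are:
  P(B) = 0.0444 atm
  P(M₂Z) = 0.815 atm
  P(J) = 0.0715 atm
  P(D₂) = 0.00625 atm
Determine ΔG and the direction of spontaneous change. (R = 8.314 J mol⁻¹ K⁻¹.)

ΔG = -12.2 kJ/mol; the forward reaction is spontaneous

Q_p = P(J)²·P(M₂Z)³ / (P(B)³·P(D₂)) = (0.0715)²·(0.815)³ / ((0.0444)³·(0.00625)) = 5060
ΔG = RT ln(Q_p/K_p) = (8.314 J mol⁻¹ K⁻¹)(700 K) × ln(5060/41000)
   = (5.820 kJ/mol)(-2.092) = -12.2 kJ/mol
ΔG < 0, so the forward reaction is spontaneous (proceeds forward).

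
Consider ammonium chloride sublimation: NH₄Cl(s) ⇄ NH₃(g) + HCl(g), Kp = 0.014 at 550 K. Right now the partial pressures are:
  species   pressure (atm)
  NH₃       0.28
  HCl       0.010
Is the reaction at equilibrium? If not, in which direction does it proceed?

toward products

(NH₄Cl is a pure solid — omitted from Qp.)
Qp = P(NH₃)·P(HCl) = (0.28)·(0.010) = 0.0028
Qp = 0.0028 < Kp = 0.014, so the forward reaction proceeds.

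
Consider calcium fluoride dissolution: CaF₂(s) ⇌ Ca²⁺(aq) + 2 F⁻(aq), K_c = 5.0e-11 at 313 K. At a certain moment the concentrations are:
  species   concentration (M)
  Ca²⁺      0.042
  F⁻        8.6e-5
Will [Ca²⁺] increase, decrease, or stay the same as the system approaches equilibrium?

(CaF₂ is a pure solid — omitted from Q_c.)
Q_c = [Ca²⁺]·[F⁻]² = (0.042)·(8.6e-5)² = 3.1e-10
Q_c = 3.1e-10 > K_c = 5.0e-11: net reverse reaction.
Ca²⁺ is a product, so it decreases.

decrease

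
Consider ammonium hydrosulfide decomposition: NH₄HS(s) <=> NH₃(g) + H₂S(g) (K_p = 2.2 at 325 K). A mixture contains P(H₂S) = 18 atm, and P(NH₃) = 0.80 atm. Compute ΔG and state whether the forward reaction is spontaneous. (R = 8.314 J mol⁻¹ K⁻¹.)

(NH₄HS is a pure solid — omitted from Q_p.)
Q_p = P(NH₃)·P(H₂S) = (0.80)·(18) = 14.4
ΔG = RT ln(Q_p/K_p) = (8.314 J mol⁻¹ K⁻¹)(325 K) × ln(14.4/2.2)
   = (2.702 kJ/mol)(1.879) = 5.08 kJ/mol
ΔG > 0, so the forward reaction is non-spontaneous (proceeds in reverse).

ΔG = 5.08 kJ/mol; the forward reaction is non-spontaneous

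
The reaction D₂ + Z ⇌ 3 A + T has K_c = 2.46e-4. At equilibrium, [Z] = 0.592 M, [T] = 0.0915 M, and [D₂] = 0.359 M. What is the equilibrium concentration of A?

[A] = 0.0830 M

At equilibrium, K_c = [A]³·[T] / ([D₂]·[Z]) = 2.46e-4.
([A])³·(0.0915) / ((0.359)·(0.592)) = 2.46e-4
[A]³ = 5.71e-4 ⇒ [A] = 0.0830 M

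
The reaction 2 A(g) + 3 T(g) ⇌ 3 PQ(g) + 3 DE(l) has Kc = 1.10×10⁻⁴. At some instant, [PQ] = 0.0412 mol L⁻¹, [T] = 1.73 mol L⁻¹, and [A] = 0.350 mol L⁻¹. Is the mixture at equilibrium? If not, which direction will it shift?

(DE is a pure liquid — omitted from Qc.)
Qc = [PQ]³ / ([A]²·[T]³) = (0.0412)³ / ((0.350)²·(1.73)³) = 1.10×10⁻⁴
Qc = 1.10×10⁻⁴ = Kc; the system is at equilibrium.

yes, at equilibrium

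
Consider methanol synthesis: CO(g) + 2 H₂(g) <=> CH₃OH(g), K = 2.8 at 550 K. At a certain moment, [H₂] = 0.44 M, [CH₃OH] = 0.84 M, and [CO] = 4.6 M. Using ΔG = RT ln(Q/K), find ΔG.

Q = [CH₃OH] / ([CO]·[H₂]²) = (0.84) / ((4.6)·(0.44)²) = 0.943
ΔG = RT ln(Q/K) = (8.314 J mol⁻¹ K⁻¹)(550 K) × ln(0.943/2.8)
   = (4.573 kJ/mol)(-1.088) = -4.98 kJ/mol
ΔG < 0, so the forward reaction is spontaneous (proceeds forward).

ΔG = -4.98 kJ/mol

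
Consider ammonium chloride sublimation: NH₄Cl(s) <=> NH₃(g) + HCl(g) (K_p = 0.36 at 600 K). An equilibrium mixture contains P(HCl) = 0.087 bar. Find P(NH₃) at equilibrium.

P(NH₃) = 4.1 bar

(NH₄Cl is a pure solid — omitted from K_p.)
At equilibrium, K_p = P(NH₃)·P(HCl) = 0.36.
(P(NH₃))·(0.087) = 0.36
P(NH₃) = 4.14 = 4.1 bar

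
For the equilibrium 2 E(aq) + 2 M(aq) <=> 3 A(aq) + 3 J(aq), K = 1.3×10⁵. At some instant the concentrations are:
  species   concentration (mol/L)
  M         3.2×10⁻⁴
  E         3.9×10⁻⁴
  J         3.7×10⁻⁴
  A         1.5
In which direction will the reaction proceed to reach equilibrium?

Q = [A]³·[J]³ / ([E]²·[M]²) = (1.5)³·(3.7×10⁻⁴)³ / ((3.9×10⁻⁴)²·(3.2×10⁻⁴)²) = 11000
Q = 11000 < K = 1.3×10⁵, so the forward reaction proceeds.

in the forward direction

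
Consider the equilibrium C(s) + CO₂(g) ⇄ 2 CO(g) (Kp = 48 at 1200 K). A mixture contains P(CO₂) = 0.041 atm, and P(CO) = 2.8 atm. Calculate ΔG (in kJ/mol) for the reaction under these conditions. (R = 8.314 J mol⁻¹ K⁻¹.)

(C is a pure solid — omitted from Qp.)
Qp = P(CO)² / P(CO₂) = (2.8)² / (0.041) = 191
ΔG = RT ln(Qp/Kp) = (8.314 J mol⁻¹ K⁻¹)(1200 K) × ln(191/48)
   = (9.977 kJ/mol)(1.381) = 13.8 kJ/mol
ΔG > 0, so the forward reaction is non-spontaneous (proceeds in reverse).

ΔG = 13.8 kJ/mol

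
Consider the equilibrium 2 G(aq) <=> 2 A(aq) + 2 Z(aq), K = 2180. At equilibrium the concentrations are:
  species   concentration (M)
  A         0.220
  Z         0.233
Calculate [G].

[G] = 0.00110 M

At equilibrium, K = [A]²·[Z]² / [G]² = 2180.
(0.220)²·(0.233)² / ([G])² = 2180
[G]² = 1.21e-6 ⇒ [G] = 0.00110 M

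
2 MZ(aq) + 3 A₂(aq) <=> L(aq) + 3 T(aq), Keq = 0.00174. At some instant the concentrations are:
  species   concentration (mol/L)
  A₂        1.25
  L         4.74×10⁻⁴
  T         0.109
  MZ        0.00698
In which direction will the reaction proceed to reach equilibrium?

Q = [L]·[T]³ / ([MZ]²·[A₂]³) = (4.74×10⁻⁴)·(0.109)³ / ((0.00698)²·(1.25)³) = 0.00645
Q = 0.00645 > Keq = 0.00174, so the reverse reaction proceeds.

reverse (toward reactants)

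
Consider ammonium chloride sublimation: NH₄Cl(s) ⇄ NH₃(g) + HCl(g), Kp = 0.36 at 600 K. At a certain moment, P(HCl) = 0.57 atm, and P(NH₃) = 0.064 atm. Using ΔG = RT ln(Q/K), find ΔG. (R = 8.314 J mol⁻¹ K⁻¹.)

(NH₄Cl is a pure solid — omitted from Qp.)
Qp = P(NH₃)·P(HCl) = (0.064)·(0.57) = 0.0365
ΔG = RT ln(Qp/Kp) = (8.314 J mol⁻¹ K⁻¹)(600 K) × ln(0.0365/0.36)
   = (4.988 kJ/mol)(-2.289) = -11.4 kJ/mol
ΔG < 0, so the forward reaction is spontaneous (proceeds forward).

ΔG = -11.4 kJ/mol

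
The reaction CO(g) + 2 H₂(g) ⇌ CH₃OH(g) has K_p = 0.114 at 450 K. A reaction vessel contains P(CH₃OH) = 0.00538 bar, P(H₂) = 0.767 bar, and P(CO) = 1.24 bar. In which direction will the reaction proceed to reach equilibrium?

Q_p = P(CH₃OH) / (P(CO)·P(H₂)²) = (0.00538) / ((1.24)·(0.767)²) = 0.00738
Q_p = 0.00738 < K_p = 0.114, so the forward reaction proceeds.

in the forward direction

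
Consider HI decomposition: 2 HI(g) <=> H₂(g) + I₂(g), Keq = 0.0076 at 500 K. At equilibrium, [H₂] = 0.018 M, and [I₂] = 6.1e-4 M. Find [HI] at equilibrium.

At equilibrium, Keq = [H₂]·[I₂] / [HI]² = 0.0076.
(0.018)·(6.1e-4) / ([HI])² = 0.0076
[HI]² = 0.00144 ⇒ [HI] = 0.038 M

[HI] = 0.038 M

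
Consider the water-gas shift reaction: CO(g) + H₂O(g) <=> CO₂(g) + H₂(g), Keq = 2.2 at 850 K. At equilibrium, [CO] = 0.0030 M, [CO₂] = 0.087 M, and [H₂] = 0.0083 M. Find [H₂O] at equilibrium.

At equilibrium, Keq = [CO₂]·[H₂] / ([CO]·[H₂O]) = 2.2.
(0.087)·(0.0083) / ((0.0030)·([H₂O])) = 2.2
[H₂O] = 0.109 = 0.11 M

[H₂O] = 0.11 M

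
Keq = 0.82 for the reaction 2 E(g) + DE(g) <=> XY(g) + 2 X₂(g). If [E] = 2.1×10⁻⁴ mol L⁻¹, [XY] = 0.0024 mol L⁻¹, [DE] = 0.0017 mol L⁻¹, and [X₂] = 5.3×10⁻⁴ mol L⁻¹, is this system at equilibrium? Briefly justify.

no; Q > K, reaction proceeds in reverse

Q = [XY]·[X₂]² / ([E]²·[DE]) = (0.0024)·(5.3×10⁻⁴)² / ((2.1×10⁻⁴)²·(0.0017)) = 9.0
Q = 9.0 > Keq = 0.82: net reverse reaction.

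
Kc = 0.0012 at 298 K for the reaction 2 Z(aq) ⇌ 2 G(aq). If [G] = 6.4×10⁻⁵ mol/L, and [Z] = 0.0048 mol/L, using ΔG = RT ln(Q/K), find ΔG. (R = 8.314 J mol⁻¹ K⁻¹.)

ΔG = -4.73 kJ/mol

Qc = [G]² / [Z]² = (6.4×10⁻⁵)² / (0.0048)² = 1.78×10⁻⁴
ΔG = RT ln(Qc/Kc) = (8.314 J mol⁻¹ K⁻¹)(298 K) × ln(1.78×10⁻⁴/0.0012)
   = (2.478 kJ/mol)(-1.908) = -4.73 kJ/mol
ΔG < 0, so the forward reaction is spontaneous (proceeds forward).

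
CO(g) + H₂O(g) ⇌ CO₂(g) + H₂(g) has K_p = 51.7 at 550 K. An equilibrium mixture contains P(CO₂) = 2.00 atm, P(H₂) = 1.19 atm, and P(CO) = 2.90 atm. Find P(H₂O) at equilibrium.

At equilibrium, K_p = P(CO₂)·P(H₂) / (P(CO)·P(H₂O)) = 51.7.
(2.00)·(1.19) / ((2.90)·(P(H₂O))) = 51.7
P(H₂O) = 0.0159 atm

P(H₂O) = 0.0159 atm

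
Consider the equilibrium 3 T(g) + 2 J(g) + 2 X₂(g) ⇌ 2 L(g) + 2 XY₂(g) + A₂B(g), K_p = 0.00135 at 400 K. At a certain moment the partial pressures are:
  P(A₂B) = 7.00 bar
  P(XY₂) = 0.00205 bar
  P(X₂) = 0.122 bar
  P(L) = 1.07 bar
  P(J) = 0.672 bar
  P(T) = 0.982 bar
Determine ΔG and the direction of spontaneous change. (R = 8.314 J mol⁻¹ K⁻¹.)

Q_p = P(L)²·P(XY₂)²·P(A₂B) / (P(T)³·P(J)²·P(X₂)²) = (1.07)²·(0.00205)²·(7.00) / ((0.982)³·(0.672)²·(0.122)²) = 0.00529
ΔG = RT ln(Q_p/K_p) = (8.314 J mol⁻¹ K⁻¹)(400 K) × ln(0.00529/0.00135)
   = (3.326 kJ/mol)(1.366) = 4.54 kJ/mol
ΔG > 0, so the forward reaction is non-spontaneous (proceeds in reverse).

ΔG = 4.54 kJ/mol; the forward reaction is non-spontaneous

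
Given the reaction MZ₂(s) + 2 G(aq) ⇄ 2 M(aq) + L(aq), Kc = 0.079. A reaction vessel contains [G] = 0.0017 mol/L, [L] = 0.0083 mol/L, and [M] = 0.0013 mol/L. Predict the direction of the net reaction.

to the right

(MZ₂ is a pure solid — omitted from Qc.)
Qc = [M]²·[L] / [G]² = (0.0013)²·(0.0083) / (0.0017)² = 0.0049
Qc = 0.0049 < Kc = 0.079, so the forward reaction proceeds.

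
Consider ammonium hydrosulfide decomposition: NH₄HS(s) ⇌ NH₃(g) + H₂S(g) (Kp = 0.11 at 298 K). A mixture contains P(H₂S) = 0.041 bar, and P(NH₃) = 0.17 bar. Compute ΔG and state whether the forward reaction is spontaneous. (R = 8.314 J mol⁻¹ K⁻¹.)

ΔG = -6.84 kJ/mol; the forward reaction is spontaneous

(NH₄HS is a pure solid — omitted from Qp.)
Qp = P(NH₃)·P(H₂S) = (0.17)·(0.041) = 0.00697
ΔG = RT ln(Qp/Kp) = (8.314 J mol⁻¹ K⁻¹)(298 K) × ln(0.00697/0.11)
   = (2.478 kJ/mol)(-2.759) = -6.84 kJ/mol
ΔG < 0, so the forward reaction is spontaneous (proceeds forward).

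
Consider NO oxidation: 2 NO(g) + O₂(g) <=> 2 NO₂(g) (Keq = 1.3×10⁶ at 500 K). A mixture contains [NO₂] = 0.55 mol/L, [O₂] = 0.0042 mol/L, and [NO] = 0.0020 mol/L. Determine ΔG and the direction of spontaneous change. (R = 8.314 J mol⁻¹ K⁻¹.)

Q = [NO₂]² / ([NO]²·[O₂]) = (0.55)² / ((0.0020)²·(0.0042)) = 1.80×10⁷
ΔG = RT ln(Q/Keq) = (8.314 J mol⁻¹ K⁻¹)(500 K) × ln(1.80×10⁷/1.3×10⁶)
   = (4.157 kJ/mol)(2.628) = 10.9 kJ/mol
ΔG > 0, so the forward reaction is non-spontaneous (proceeds in reverse).

ΔG = 10.9 kJ/mol; the forward reaction is non-spontaneous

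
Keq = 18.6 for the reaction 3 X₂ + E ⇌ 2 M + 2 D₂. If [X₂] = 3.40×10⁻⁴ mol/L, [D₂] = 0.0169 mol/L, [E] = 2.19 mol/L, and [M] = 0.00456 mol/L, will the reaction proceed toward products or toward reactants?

Q = [M]²·[D₂]² / ([X₂]³·[E]) = (0.00456)²·(0.0169)² / ((3.40×10⁻⁴)³·(2.19)) = 69.0
Q = 69.0 > Keq = 18.6, so the reverse reaction proceeds.

reverse (toward reactants)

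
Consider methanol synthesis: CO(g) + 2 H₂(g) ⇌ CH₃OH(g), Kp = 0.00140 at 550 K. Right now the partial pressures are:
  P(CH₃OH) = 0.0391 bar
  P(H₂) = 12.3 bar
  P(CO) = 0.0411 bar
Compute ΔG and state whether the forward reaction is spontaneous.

ΔG = 6.87 kJ/mol; the forward reaction is non-spontaneous

Qp = P(CH₃OH) / (P(CO)·P(H₂)²) = (0.0391) / ((0.0411)·(12.3)²) = 0.00629
ΔG = RT ln(Qp/Kp) = (8.314 J mol⁻¹ K⁻¹)(550 K) × ln(0.00629/0.00140)
   = (4.573 kJ/mol)(1.502) = 6.87 kJ/mol
ΔG > 0, so the forward reaction is non-spontaneous (proceeds in reverse).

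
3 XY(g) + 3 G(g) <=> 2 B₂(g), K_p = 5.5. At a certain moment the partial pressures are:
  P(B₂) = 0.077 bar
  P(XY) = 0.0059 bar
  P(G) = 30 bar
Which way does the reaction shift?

Q_p = P(B₂)² / (P(XY)³·P(G)³) = (0.077)² / ((0.0059)³·(30)³) = 1.1
Q_p = 1.1 < K_p = 5.5, so the forward reaction proceeds.

toward products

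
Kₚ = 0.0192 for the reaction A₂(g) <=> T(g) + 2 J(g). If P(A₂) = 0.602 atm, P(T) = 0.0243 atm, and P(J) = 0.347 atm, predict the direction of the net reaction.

Qₚ = P(T)·P(J)² / P(A₂) = (0.0243)·(0.347)² / (0.602) = 0.00486
Qₚ = 0.00486 < Kₚ = 0.0192, so the forward reaction proceeds.

forward (toward products)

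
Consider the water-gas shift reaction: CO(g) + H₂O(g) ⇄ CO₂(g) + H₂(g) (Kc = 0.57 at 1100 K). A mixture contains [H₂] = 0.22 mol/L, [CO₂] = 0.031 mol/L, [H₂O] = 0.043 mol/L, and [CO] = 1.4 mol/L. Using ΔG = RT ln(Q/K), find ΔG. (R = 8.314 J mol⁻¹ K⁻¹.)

ΔG = -14.8 kJ/mol

Qc = [CO₂]·[H₂] / ([CO]·[H₂O]) = (0.031)·(0.22) / ((1.4)·(0.043)) = 0.113
ΔG = RT ln(Qc/Kc) = (8.314 J mol⁻¹ K⁻¹)(1100 K) × ln(0.113/0.57)
   = (9.145 kJ/mol)(-1.618) = -14.8 kJ/mol
ΔG < 0, so the forward reaction is spontaneous (proceeds forward).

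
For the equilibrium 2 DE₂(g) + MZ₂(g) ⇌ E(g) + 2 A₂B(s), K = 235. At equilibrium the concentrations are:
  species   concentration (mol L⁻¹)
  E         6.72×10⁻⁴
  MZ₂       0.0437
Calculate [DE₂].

[DE₂] = 0.00809 mol L⁻¹

(A₂B is a pure solid — omitted from K.)
At equilibrium, K = [E] / ([DE₂]²·[MZ₂]) = 235.
(6.72×10⁻⁴) / (([DE₂])²·(0.0437)) = 235
[DE₂]² = 6.54×10⁻⁵ ⇒ [DE₂] = 0.00809 mol L⁻¹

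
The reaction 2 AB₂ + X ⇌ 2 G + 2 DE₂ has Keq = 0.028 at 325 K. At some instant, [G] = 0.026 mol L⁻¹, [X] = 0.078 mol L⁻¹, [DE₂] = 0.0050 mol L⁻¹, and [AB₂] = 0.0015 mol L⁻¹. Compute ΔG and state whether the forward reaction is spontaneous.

ΔG = 3.34 kJ/mol; the forward reaction is non-spontaneous

Q = [G]²·[DE₂]² / ([AB₂]²·[X]) = (0.026)²·(0.0050)² / ((0.0015)²·(0.078)) = 0.0963
ΔG = RT ln(Q/Keq) = (8.314 J mol⁻¹ K⁻¹)(325 K) × ln(0.0963/0.028)
   = (2.702 kJ/mol)(1.235) = 3.34 kJ/mol
ΔG > 0, so the forward reaction is non-spontaneous (proceeds in reverse).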